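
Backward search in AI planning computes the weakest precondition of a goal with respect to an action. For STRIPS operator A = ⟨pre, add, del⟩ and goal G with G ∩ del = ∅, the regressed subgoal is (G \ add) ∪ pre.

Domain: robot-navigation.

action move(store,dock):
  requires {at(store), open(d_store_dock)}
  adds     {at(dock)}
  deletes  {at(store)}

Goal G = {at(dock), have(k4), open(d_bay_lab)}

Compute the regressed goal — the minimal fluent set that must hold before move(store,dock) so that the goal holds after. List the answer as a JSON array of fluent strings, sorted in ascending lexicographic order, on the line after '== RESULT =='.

Compute (G \ add) ∪ pre:
  G ∩ del = {}  (empty — regression defined)
  G \ add = {at(dock), have(k4), open(d_bay_lab)} \ {at(dock)} = {have(k4), open(d_bay_lab)}
  ∪ pre   = {have(k4), open(d_bay_lab)} ∪ {at(store), open(d_store_dock)}
          = {at(store), have(k4), open(d_bay_lab), open(d_store_dock)}

== RESULT ==
["at(store)", "have(k4)", "open(d_bay_lab)", "open(d_store_dock)"]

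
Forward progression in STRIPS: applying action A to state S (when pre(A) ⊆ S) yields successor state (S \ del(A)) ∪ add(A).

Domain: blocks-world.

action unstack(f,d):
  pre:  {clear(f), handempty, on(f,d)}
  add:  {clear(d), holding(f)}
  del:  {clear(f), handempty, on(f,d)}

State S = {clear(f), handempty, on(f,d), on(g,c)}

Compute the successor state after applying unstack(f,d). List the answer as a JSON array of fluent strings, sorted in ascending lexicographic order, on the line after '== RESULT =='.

Progress:
  pre ⊆ S: {clear(f), handempty, on(f,d)} ⊆ S  — applicable
  S \ del = {on(g,c)}
  ∪ add   = {clear(d), holding(f), on(g,c)}

== RESULT ==
["clear(d)", "holding(f)", "on(g,c)"]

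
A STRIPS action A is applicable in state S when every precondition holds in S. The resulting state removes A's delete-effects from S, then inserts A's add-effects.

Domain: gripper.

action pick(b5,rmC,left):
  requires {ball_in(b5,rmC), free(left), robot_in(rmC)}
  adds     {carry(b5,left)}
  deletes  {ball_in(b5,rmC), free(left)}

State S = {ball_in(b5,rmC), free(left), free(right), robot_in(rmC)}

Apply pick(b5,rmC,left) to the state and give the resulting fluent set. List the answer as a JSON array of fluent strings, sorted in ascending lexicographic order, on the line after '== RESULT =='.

Compute (S \ del) ∪ add:
  pre ⊆ S: {ball_in(b5,rmC), free(left), robot_in(rmC)} ⊆ S  — applicable
  S \ del = {free(right), robot_in(rmC)}
  ∪ add   = {carry(b5,left), free(right), robot_in(rmC)}

== RESULT ==
["carry(b5,left)", "free(right)", "robot_in(rmC)"]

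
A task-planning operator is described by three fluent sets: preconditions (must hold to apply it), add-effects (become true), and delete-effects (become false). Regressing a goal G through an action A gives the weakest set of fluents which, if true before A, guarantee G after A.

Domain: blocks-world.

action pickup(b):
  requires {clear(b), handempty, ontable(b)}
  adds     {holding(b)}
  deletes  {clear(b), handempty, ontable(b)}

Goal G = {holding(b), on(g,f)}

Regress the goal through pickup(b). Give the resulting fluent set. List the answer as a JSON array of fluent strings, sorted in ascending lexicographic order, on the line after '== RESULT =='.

Regress:
  G ∩ del = {}  (empty — regression defined)
  G \ add = {holding(b), on(g,f)} \ {holding(b)} = {on(g,f)}
  ∪ pre   = {on(g,f)} ∪ {clear(b), handempty, ontable(b)}
          = {clear(b), handempty, on(g,f), ontable(b)}

== RESULT ==
["clear(b)", "handempty", "on(g,f)", "ontable(b)"]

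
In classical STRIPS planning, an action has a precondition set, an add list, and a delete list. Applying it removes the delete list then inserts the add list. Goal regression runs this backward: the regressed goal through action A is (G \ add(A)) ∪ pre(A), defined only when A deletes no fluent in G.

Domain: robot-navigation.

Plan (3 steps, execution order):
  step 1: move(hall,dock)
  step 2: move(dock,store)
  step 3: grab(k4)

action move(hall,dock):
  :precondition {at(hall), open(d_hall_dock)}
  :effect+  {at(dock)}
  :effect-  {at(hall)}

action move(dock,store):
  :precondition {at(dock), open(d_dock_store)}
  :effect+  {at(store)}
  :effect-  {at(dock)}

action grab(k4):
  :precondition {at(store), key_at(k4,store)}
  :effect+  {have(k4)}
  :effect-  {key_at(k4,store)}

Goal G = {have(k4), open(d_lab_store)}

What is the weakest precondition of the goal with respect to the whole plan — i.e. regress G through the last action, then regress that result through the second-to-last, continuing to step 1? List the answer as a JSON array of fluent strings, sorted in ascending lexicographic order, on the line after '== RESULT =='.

Work backward from the goal:
  through step 3 (grab(k4)): drop {have(k4)}, keep {open(d_lab_store)}, require {at(store), key_at(k4,store)}
    → {at(store), key_at(k4,store), open(d_lab_store)}
  through step 2 (move(dock,store)): drop {at(store)}, keep {key_at(k4,store), open(d_lab_store)}, require {at(dock), open(d_dock_store)}
    → {at(dock), key_at(k4,store), open(d_dock_store), open(d_lab_store)}
  through step 1 (move(hall,dock)): drop {at(dock)}, keep {key_at(k4,store), open(d_dock_store), open(d_lab_store)}, require {at(hall), open(d_hall_dock)}
    → {at(hall), key_at(k4,store), open(d_dock_store), open(d_hall_dock), open(d_lab_store)}

== RESULT ==
["at(hall)", "key_at(k4,store)", "open(d_dock_store)", "open(d_hall_dock)", "open(d_lab_store)"]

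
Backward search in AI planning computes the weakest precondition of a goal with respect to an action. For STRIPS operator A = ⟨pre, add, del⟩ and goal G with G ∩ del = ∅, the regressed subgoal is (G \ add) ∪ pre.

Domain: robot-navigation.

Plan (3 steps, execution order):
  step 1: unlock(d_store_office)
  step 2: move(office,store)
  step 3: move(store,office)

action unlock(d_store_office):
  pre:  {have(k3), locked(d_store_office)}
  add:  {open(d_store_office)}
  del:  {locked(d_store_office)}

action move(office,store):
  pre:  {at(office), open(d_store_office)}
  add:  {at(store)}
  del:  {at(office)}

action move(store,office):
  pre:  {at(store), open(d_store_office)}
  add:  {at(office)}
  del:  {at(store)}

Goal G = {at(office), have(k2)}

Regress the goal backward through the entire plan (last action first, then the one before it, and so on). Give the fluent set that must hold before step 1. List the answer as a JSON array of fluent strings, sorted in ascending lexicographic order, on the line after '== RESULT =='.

Regress step by step:
  through step 3 (move(store,office)): drop {at(office)}, keep {have(k2)}, require {at(store), open(d_store_office)}
    → {at(store), have(k2), open(d_store_office)}
  through step 2 (move(office,store)): drop {at(store)}, keep {have(k2), open(d_store_office)}, require {at(office), open(d_store_office)}
    → {at(office), have(k2), open(d_store_office)}
  through step 1 (unlock(d_store_office)): drop {open(d_store_office)}, keep {at(office), have(k2)}, require {have(k3), locked(d_store_office)}
    → {at(office), have(k2), have(k3), locked(d_store_office)}

== RESULT ==
["at(office)", "have(k2)", "have(k3)", "locked(d_store_office)"]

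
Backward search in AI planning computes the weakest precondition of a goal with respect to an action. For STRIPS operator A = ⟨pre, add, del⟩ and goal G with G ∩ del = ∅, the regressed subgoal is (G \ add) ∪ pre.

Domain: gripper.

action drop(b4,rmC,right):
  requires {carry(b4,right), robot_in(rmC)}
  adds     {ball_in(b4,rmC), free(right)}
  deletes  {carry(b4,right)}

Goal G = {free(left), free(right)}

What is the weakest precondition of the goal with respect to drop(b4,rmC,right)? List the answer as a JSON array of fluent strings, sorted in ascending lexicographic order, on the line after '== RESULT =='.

Regress:
  G ∩ del = {}  (empty — regression defined)
  G \ add = {free(left), free(right)} \ {ball_in(b4,rmC), free(right)} = {free(left)}
  ∪ pre   = {free(left)} ∪ {carry(b4,right), robot_in(rmC)}
          = {carry(b4,right), free(left), robot_in(rmC)}

== RESULT ==
["carry(b4,right)", "free(left)", "robot_in(rmC)"]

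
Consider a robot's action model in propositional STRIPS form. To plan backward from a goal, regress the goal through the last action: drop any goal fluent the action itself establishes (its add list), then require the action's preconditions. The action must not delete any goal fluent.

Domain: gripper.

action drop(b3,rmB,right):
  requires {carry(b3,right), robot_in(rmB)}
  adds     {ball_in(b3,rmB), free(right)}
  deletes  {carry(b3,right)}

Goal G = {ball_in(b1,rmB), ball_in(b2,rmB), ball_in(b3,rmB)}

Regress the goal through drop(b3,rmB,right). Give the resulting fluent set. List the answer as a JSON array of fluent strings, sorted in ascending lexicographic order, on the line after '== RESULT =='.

Regress:
  G ∩ del = {}  (empty — regression defined)
  G \ add = {ball_in(b1,rmB), ball_in(b2,rmB), ball_in(b3,rmB)} \ {ball_in(b3,rmB), free(right)} = {ball_in(b1,rmB), ball_in(b2,rmB)}
  ∪ pre   = {ball_in(b1,rmB), ball_in(b2,rmB)} ∪ {carry(b3,right), robot_in(rmB)}
          = {ball_in(b1,rmB), ball_in(b2,rmB), carry(b3,right), robot_in(rmB)}

== RESULT ==
["ball_in(b1,rmB)", "ball_in(b2,rmB)", "carry(b3,right)", "robot_in(rmB)"]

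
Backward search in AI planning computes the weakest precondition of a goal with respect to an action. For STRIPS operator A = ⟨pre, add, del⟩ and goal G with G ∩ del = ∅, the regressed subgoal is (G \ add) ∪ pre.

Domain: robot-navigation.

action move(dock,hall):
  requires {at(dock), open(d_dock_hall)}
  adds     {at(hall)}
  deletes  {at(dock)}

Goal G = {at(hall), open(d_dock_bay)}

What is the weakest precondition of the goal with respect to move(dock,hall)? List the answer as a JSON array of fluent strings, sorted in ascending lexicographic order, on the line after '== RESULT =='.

Regress:
  G ∩ del = {}  (empty — regression defined)
  G \ add = {at(hall), open(d_dock_bay)} \ {at(hall)} = {open(d_dock_bay)}
  ∪ pre   = {open(d_dock_bay)} ∪ {at(dock), open(d_dock_hall)}
          = {at(dock), open(d_dock_bay), open(d_dock_hall)}

== RESULT ==
["at(dock)", "open(d_dock_bay)", "open(d_dock_hall)"]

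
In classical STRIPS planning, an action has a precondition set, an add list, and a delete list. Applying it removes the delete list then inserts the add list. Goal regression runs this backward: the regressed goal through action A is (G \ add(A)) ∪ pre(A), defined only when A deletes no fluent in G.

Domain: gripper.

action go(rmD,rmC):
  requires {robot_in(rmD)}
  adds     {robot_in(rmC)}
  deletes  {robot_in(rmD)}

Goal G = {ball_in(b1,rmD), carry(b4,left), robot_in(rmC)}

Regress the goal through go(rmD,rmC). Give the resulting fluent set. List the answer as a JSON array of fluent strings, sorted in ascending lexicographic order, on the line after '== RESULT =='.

Regress:
  G ∩ del = {}  (empty — regression defined)
  G \ add = {ball_in(b1,rmD), carry(b4,left), robot_in(rmC)} \ {robot_in(rmC)} = {ball_in(b1,rmD), carry(b4,left)}
  ∪ pre   = {ball_in(b1,rmD), carry(b4,left)} ∪ {robot_in(rmD)}
          = {ball_in(b1,rmD), carry(b4,left), robot_in(rmD)}

== RESULT ==
["ball_in(b1,rmD)", "carry(b4,left)", "robot_in(rmD)"]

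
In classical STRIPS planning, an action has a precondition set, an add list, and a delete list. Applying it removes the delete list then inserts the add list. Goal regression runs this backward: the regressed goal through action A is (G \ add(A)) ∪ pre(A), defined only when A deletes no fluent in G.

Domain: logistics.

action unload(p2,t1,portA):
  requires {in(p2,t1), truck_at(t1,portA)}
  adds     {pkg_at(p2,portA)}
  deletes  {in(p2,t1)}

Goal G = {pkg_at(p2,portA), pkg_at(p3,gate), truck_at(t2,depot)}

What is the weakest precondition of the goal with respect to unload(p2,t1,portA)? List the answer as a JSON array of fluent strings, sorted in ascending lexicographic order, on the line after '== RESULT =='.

Compute (G \ add) ∪ pre:
  G ∩ del = {}  (empty — regression defined)
  G \ add = {pkg_at(p2,portA), pkg_at(p3,gate), truck_at(t2,depot)} \ {pkg_at(p2,portA)} = {pkg_at(p3,gate), truck_at(t2,depot)}
  ∪ pre   = {pkg_at(p3,gate), truck_at(t2,depot)} ∪ {in(p2,t1), truck_at(t1,portA)}
          = {in(p2,t1), pkg_at(p3,gate), truck_at(t1,portA), truck_at(t2,depot)}

== RESULT ==
["in(p2,t1)", "pkg_at(p3,gate)", "truck_at(t1,portA)", "truck_at(t2,depot)"]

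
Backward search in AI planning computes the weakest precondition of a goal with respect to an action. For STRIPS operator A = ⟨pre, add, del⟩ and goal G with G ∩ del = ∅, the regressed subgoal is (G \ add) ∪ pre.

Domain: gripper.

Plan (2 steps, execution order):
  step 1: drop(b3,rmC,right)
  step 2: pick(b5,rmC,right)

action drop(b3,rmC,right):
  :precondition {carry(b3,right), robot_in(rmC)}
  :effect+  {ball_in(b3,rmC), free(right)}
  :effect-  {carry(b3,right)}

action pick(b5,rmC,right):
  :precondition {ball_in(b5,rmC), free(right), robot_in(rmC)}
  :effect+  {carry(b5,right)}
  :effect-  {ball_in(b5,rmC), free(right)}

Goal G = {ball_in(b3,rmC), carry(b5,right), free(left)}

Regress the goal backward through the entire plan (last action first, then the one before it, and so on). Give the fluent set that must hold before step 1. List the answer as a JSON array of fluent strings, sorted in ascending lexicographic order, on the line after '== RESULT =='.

Work backward from the goal:
  through step 2 (pick(b5,rmC,right)): drop {carry(b5,right)}, keep {ball_in(b3,rmC), free(left)}, require {ball_in(b5,rmC), free(right), robot_in(rmC)}
    → {ball_in(b3,rmC), ball_in(b5,rmC), free(left), free(right), robot_in(rmC)}
  through step 1 (drop(b3,rmC,right)): drop {ball_in(b3,rmC), free(right)}, keep {ball_in(b5,rmC), free(left), robot_in(rmC)}, require {carry(b3,right), robot_in(rmC)}
    → {ball_in(b5,rmC), carry(b3,right), free(left), robot_in(rmC)}

== RESULT ==
["ball_in(b5,rmC)", "carry(b3,right)", "free(left)", "robot_in(rmC)"]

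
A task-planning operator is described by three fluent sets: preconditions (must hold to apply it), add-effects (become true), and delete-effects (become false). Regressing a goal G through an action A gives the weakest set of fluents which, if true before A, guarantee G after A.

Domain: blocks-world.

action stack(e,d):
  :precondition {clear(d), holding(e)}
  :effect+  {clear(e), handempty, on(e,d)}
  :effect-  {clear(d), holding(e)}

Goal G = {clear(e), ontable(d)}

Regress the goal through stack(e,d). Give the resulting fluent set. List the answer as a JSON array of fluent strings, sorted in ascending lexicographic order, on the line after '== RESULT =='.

Regress:
  G ∩ del = {}  (empty — regression defined)
  G \ add = {clear(e), ontable(d)} \ {clear(e), handempty, on(e,d)} = {ontable(d)}
  ∪ pre   = {ontable(d)} ∪ {clear(d), holding(e)}
          = {clear(d), holding(e), ontable(d)}

== RESULT ==
["clear(d)", "holding(e)", "ontable(d)"]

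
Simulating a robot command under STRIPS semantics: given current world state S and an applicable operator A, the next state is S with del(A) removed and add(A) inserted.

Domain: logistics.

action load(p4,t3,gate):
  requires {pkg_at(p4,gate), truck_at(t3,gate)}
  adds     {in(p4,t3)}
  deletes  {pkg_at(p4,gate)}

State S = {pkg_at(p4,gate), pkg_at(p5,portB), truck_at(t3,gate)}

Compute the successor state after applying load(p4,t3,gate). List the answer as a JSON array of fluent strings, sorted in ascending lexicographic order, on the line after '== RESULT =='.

Progress:
  pre ⊆ S: {pkg_at(p4,gate), truck_at(t3,gate)} ⊆ S  — applicable
  S \ del = {pkg_at(p5,portB), truck_at(t3,gate)}
  ∪ add   = {in(p4,t3), pkg_at(p5,portB), truck_at(t3,gate)}

== RESULT ==
["in(p4,t3)", "pkg_at(p5,portB)", "truck_at(t3,gate)"]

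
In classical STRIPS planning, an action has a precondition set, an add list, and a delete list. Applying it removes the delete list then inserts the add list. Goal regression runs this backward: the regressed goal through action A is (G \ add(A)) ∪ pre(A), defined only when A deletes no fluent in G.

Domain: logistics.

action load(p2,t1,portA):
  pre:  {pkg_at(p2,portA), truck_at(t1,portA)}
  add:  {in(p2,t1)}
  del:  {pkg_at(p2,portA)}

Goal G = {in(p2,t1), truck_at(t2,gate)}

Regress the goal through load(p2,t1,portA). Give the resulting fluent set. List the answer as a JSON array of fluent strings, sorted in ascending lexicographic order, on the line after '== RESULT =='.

Compute (G \ add) ∪ pre:
  G ∩ del = {}  (empty — regression defined)
  G \ add = {in(p2,t1), truck_at(t2,gate)} \ {in(p2,t1)} = {truck_at(t2,gate)}
  ∪ pre   = {truck_at(t2,gate)} ∪ {pkg_at(p2,portA), truck_at(t1,portA)}
          = {pkg_at(p2,portA), truck_at(t1,portA), truck_at(t2,gate)}

== RESULT ==
["pkg_at(p2,portA)", "truck_at(t1,portA)", "truck_at(t2,gate)"]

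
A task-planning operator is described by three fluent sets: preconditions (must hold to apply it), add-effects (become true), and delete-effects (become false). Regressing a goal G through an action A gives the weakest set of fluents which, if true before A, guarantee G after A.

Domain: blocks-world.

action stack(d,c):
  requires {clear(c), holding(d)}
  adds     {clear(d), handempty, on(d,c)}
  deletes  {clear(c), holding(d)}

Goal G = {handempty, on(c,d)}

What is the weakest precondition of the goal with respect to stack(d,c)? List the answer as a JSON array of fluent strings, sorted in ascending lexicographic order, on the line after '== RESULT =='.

Compute (G \ add) ∪ pre:
  G ∩ del = {}  (empty — regression defined)
  G \ add = {handempty, on(c,d)} \ {clear(d), handempty, on(d,c)} = {on(c,d)}
  ∪ pre   = {on(c,d)} ∪ {clear(c), holding(d)}
          = {clear(c), holding(d), on(c,d)}

== RESULT ==
["clear(c)", "holding(d)", "on(c,d)"]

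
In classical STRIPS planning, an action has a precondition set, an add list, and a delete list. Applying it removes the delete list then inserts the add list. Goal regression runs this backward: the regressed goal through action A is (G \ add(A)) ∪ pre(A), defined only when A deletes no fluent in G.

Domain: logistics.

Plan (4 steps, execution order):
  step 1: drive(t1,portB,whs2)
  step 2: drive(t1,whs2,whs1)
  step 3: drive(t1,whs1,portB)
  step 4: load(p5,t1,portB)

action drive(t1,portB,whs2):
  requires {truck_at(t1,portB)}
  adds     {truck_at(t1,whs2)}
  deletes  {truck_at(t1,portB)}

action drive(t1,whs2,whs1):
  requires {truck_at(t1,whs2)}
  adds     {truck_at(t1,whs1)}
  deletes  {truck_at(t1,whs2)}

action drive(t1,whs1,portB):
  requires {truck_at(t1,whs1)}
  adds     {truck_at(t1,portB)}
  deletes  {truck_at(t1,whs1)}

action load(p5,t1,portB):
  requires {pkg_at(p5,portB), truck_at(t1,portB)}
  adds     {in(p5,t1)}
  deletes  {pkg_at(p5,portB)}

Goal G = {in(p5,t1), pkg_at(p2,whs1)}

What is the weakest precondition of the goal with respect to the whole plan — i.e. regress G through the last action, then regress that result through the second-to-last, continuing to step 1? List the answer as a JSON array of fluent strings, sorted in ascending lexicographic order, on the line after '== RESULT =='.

Work backward from the goal:
  through step 4 (load(p5,t1,portB)): drop {in(p5,t1)}, keep {pkg_at(p2,whs1)}, require {pkg_at(p5,portB), truck_at(t1,portB)}
    → {pkg_at(p2,whs1), pkg_at(p5,portB), truck_at(t1,portB)}
  through step 3 (drive(t1,whs1,portB)): drop {truck_at(t1,portB)}, keep {pkg_at(p2,whs1), pkg_at(p5,portB)}, require {truck_at(t1,whs1)}
    → {pkg_at(p2,whs1), pkg_at(p5,portB), truck_at(t1,whs1)}
  through step 2 (drive(t1,whs2,whs1)): drop {truck_at(t1,whs1)}, keep {pkg_at(p2,whs1), pkg_at(p5,portB)}, require {truck_at(t1,whs2)}
    → {pkg_at(p2,whs1), pkg_at(p5,portB), truck_at(t1,whs2)}
  through step 1 (drive(t1,portB,whs2)): drop {truck_at(t1,whs2)}, keep {pkg_at(p2,whs1), pkg_at(p5,portB)}, require {truck_at(t1,portB)}
    → {pkg_at(p2,whs1), pkg_at(p5,portB), truck_at(t1,portB)}

== RESULT ==
["pkg_at(p2,whs1)", "pkg_at(p5,portB)", "truck_at(t1,portB)"]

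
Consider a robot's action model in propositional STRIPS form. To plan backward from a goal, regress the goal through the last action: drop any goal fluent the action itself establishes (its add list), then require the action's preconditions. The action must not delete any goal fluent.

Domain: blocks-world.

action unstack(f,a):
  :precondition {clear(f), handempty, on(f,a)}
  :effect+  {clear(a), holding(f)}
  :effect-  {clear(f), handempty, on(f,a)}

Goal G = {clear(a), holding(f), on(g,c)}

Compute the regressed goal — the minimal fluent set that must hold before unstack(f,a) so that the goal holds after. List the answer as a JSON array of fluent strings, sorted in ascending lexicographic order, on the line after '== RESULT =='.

Compute (G \ add) ∪ pre:
  G ∩ del = {}  (empty — regression defined)
  G \ add = {clear(a), holding(f), on(g,c)} \ {clear(a), holding(f)} = {on(g,c)}
  ∪ pre   = {on(g,c)} ∪ {clear(f), handempty, on(f,a)}
          = {clear(f), handempty, on(f,a), on(g,c)}

== RESULT ==
["clear(f)", "handempty", "on(f,a)", "on(g,c)"]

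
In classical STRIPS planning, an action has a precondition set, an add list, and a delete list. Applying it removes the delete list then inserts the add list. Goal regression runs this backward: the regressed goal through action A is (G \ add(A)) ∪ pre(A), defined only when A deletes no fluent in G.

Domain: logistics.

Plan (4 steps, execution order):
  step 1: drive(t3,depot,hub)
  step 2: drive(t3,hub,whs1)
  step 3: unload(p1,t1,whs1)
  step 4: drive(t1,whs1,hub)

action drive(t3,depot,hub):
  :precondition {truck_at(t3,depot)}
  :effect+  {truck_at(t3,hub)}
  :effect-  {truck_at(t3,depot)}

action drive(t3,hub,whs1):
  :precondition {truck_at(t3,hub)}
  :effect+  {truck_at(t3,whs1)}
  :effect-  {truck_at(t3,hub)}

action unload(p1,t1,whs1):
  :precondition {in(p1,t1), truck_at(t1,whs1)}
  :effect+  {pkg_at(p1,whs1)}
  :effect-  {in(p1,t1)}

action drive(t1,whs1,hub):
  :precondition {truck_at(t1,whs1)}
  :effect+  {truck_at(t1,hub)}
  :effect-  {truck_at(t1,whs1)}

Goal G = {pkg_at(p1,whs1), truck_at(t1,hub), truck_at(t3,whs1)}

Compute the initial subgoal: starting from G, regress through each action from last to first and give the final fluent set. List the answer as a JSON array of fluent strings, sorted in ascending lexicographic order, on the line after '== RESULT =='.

Regress step by step:
  through step 4 (drive(t1,whs1,hub)): drop {truck_at(t1,hub)}, keep {pkg_at(p1,whs1), truck_at(t3,whs1)}, require {truck_at(t1,whs1)}
    → {pkg_at(p1,whs1), truck_at(t1,whs1), truck_at(t3,whs1)}
  through step 3 (unload(p1,t1,whs1)): drop {pkg_at(p1,whs1)}, keep {truck_at(t1,whs1), truck_at(t3,whs1)}, require {in(p1,t1), truck_at(t1,whs1)}
    → {in(p1,t1), truck_at(t1,whs1), truck_at(t3,whs1)}
  through step 2 (drive(t3,hub,whs1)): drop {truck_at(t3,whs1)}, keep {in(p1,t1), truck_at(t1,whs1)}, require {truck_at(t3,hub)}
    → {in(p1,t1), truck_at(t1,whs1), truck_at(t3,hub)}
  through step 1 (drive(t3,depot,hub)): drop {truck_at(t3,hub)}, keep {in(p1,t1), truck_at(t1,whs1)}, require {truck_at(t3,depot)}
    → {in(p1,t1), truck_at(t1,whs1), truck_at(t3,depot)}

== RESULT ==
["in(p1,t1)", "truck_at(t1,whs1)", "truck_at(t3,depot)"]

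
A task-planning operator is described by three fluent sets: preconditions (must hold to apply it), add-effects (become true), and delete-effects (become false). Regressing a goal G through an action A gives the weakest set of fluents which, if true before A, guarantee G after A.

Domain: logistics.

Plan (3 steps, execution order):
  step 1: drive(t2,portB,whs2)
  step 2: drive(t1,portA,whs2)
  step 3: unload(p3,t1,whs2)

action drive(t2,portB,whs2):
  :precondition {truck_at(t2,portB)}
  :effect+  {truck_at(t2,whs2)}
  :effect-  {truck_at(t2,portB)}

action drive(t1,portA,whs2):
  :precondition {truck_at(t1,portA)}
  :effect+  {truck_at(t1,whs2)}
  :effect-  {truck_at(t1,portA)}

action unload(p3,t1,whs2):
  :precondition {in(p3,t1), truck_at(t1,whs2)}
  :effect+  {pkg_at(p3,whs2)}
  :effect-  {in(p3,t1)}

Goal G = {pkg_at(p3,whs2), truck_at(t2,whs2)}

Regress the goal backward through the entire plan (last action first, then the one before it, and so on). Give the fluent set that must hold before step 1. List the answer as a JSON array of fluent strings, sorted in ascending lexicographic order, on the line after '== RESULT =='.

Work backward from the goal:
  through step 3 (unload(p3,t1,whs2)): drop {pkg_at(p3,whs2)}, keep {truck_at(t2,whs2)}, require {in(p3,t1), truck_at(t1,whs2)}
    → {in(p3,t1), truck_at(t1,whs2), truck_at(t2,whs2)}
  through step 2 (drive(t1,portA,whs2)): drop {truck_at(t1,whs2)}, keep {in(p3,t1), truck_at(t2,whs2)}, require {truck_at(t1,portA)}
    → {in(p3,t1), truck_at(t1,portA), truck_at(t2,whs2)}
  through step 1 (drive(t2,portB,whs2)): drop {truck_at(t2,whs2)}, keep {in(p3,t1), truck_at(t1,portA)}, require {truck_at(t2,portB)}
    → {in(p3,t1), truck_at(t1,portA), truck_at(t2,portB)}

== RESULT ==
["in(p3,t1)", "truck_at(t1,portA)", "truck_at(t2,portB)"]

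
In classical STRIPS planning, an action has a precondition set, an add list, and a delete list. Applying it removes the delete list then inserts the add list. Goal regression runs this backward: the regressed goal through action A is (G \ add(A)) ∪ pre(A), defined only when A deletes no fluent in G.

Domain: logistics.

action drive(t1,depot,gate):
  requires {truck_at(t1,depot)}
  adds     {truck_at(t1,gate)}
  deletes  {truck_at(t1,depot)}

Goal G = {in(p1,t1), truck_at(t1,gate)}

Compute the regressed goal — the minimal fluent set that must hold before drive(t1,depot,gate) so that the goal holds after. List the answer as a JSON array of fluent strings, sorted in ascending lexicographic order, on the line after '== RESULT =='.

Regress:
  G ∩ del = {}  (empty — regression defined)
  G \ add = {in(p1,t1), truck_at(t1,gate)} \ {truck_at(t1,gate)} = {in(p1,t1)}
  ∪ pre   = {in(p1,t1)} ∪ {truck_at(t1,depot)}
          = {in(p1,t1), truck_at(t1,depot)}

== RESULT ==
["in(p1,t1)", "truck_at(t1,depot)"]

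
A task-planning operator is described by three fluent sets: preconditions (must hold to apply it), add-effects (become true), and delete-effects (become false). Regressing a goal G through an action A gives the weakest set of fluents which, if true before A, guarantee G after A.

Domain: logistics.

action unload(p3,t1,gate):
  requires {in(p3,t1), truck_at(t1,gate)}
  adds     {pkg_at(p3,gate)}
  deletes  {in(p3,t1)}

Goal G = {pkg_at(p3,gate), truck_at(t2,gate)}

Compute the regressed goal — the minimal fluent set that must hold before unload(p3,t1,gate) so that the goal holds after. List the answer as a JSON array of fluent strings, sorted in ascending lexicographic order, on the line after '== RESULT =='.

Regress:
  G ∩ del = {}  (empty — regression defined)
  G \ add = {pkg_at(p3,gate), truck_at(t2,gate)} \ {pkg_at(p3,gate)} = {truck_at(t2,gate)}
  ∪ pre   = {truck_at(t2,gate)} ∪ {in(p3,t1), truck_at(t1,gate)}
          = {in(p3,t1), truck_at(t1,gate), truck_at(t2,gate)}

== RESULT ==
["in(p3,t1)", "truck_at(t1,gate)", "truck_at(t2,gate)"]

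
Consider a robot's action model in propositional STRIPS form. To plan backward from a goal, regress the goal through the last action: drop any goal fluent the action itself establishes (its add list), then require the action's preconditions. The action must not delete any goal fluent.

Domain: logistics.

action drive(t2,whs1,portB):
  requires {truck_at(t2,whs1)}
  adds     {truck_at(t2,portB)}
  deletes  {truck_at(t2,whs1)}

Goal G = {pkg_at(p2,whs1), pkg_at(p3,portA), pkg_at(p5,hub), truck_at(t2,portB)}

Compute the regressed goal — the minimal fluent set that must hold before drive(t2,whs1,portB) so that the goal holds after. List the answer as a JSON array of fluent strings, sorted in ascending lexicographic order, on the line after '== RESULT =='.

Regress:
  G ∩ del = {}  (empty — regression defined)
  G \ add = {pkg_at(p2,whs1), pkg_at(p3,portA), pkg_at(p5,hub), truck_at(t2,portB)} \ {truck_at(t2,portB)} = {pkg_at(p2,whs1), pkg_at(p3,portA), pkg_at(p5,hub)}
  ∪ pre   = {pkg_at(p2,whs1), pkg_at(p3,portA), pkg_at(p5,hub)} ∪ {truck_at(t2,whs1)}
          = {pkg_at(p2,whs1), pkg_at(p3,portA), pkg_at(p5,hub), truck_at(t2,whs1)}

== RESULT ==
["pkg_at(p2,whs1)", "pkg_at(p3,portA)", "pkg_at(p5,hub)", "truck_at(t2,whs1)"]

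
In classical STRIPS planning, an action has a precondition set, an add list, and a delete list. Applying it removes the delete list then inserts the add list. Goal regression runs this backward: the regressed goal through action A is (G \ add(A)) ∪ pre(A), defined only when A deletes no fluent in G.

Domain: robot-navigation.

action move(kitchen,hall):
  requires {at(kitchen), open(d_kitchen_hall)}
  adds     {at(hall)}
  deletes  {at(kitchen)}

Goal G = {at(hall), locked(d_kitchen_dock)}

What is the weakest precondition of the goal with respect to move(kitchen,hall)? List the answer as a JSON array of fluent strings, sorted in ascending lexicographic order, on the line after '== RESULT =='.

Compute (G \ add) ∪ pre:
  G ∩ del = {}  (empty — regression defined)
  G \ add = {at(hall), locked(d_kitchen_dock)} \ {at(hall)} = {locked(d_kitchen_dock)}
  ∪ pre   = {locked(d_kitchen_dock)} ∪ {at(kitchen), open(d_kitchen_hall)}
          = {at(kitchen), locked(d_kitchen_dock), open(d_kitchen_hall)}

== RESULT ==
["at(kitchen)", "locked(d_kitchen_dock)", "open(d_kitchen_hall)"]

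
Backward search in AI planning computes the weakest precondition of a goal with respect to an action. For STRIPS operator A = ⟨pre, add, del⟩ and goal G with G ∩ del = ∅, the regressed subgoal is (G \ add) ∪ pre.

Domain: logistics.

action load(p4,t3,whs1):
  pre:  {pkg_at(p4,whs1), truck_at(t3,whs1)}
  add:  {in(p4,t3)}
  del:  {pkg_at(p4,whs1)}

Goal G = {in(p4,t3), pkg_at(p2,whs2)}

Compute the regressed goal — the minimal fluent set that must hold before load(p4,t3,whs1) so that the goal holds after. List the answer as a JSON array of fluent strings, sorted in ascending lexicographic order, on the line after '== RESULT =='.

Compute (G \ add) ∪ pre:
  G ∩ del = {}  (empty — regression defined)
  G \ add = {in(p4,t3), pkg_at(p2,whs2)} \ {in(p4,t3)} = {pkg_at(p2,whs2)}
  ∪ pre   = {pkg_at(p2,whs2)} ∪ {pkg_at(p4,whs1), truck_at(t3,whs1)}
          = {pkg_at(p2,whs2), pkg_at(p4,whs1), truck_at(t3,whs1)}

== RESULT ==
["pkg_at(p2,whs2)", "pkg_at(p4,whs1)", "truck_at(t3,whs1)"]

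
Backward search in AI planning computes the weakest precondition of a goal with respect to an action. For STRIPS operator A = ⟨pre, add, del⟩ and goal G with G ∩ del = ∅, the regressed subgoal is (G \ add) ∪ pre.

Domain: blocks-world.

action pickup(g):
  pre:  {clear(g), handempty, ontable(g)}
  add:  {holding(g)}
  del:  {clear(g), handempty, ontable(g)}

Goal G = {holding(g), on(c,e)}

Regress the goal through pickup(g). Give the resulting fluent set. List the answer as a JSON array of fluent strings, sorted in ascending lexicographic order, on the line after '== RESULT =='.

Compute (G \ add) ∪ pre:
  G ∩ del = {}  (empty — regression defined)
  G \ add = {holding(g), on(c,e)} \ {holding(g)} = {on(c,e)}
  ∪ pre   = {on(c,e)} ∪ {clear(g), handempty, ontable(g)}
          = {clear(g), handempty, on(c,e), ontable(g)}

== RESULT ==
["clear(g)", "handempty", "on(c,e)", "ontable(g)"]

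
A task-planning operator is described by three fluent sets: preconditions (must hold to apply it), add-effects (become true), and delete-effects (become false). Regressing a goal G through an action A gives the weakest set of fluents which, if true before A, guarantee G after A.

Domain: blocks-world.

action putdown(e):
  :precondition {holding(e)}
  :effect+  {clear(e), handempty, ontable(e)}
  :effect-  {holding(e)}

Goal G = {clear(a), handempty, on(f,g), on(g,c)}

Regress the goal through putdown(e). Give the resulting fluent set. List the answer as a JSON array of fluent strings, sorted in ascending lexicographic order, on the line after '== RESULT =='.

Compute (G \ add) ∪ pre:
  G ∩ del = {}  (empty — regression defined)
  G \ add = {clear(a), handempty, on(f,g), on(g,c)} \ {clear(e), handempty, ontable(e)} = {clear(a), on(f,g), on(g,c)}
  ∪ pre   = {clear(a), on(f,g), on(g,c)} ∪ {holding(e)}
          = {clear(a), holding(e), on(f,g), on(g,c)}

== RESULT ==
["clear(a)", "holding(e)", "on(f,g)", "on(g,c)"]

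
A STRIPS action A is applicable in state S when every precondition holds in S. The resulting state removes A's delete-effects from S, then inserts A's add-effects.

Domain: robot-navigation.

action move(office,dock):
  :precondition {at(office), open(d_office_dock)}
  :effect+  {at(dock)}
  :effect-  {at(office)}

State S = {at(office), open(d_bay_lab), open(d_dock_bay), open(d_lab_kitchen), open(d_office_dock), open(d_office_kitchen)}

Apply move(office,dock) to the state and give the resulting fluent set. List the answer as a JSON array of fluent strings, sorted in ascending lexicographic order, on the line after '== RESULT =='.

Progress:
  pre ⊆ S: {at(office), open(d_office_dock)} ⊆ S  — applicable
  S \ del = {open(d_bay_lab), open(d_dock_bay), open(d_lab_kitchen), open(d_office_dock), open(d_office_kitchen)}
  ∪ add   = {at(dock), open(d_bay_lab), open(d_dock_bay), open(d_lab_kitchen), open(d_office_dock), open(d_office_kitchen)}

== RESULT ==
["at(dock)", "open(d_bay_lab)", "open(d_dock_bay)", "open(d_lab_kitchen)", "open(d_office_dock)", "open(d_office_kitchen)"]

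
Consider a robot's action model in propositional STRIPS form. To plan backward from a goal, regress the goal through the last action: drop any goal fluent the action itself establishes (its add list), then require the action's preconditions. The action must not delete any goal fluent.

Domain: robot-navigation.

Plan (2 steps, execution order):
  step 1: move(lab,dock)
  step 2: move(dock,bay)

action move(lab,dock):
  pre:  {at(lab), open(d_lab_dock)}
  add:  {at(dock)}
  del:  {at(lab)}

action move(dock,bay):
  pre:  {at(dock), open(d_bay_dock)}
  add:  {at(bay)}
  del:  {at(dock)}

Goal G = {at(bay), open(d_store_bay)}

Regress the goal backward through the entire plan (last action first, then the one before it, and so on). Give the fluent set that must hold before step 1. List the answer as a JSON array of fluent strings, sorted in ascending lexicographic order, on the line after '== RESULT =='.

Regress step by step:
  through step 2 (move(dock,bay)): drop {at(bay)}, keep {open(d_store_bay)}, require {at(dock), open(d_bay_dock)}
    → {at(dock), open(d_bay_dock), open(d_store_bay)}
  through step 1 (move(lab,dock)): drop {at(dock)}, keep {open(d_bay_dock), open(d_store_bay)}, require {at(lab), open(d_lab_dock)}
    → {at(lab), open(d_bay_dock), open(d_lab_dock), open(d_store_bay)}

== RESULT ==
["at(lab)", "open(d_bay_dock)", "open(d_lab_dock)", "open(d_store_bay)"]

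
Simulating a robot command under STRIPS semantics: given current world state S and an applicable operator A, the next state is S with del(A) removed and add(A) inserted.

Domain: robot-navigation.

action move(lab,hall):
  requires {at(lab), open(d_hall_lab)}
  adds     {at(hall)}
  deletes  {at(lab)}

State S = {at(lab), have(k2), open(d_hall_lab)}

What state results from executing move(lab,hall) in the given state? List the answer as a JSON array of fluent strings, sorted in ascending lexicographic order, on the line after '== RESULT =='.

Compute (S \ del) ∪ add:
  pre ⊆ S: {at(lab), open(d_hall_lab)} ⊆ S  — applicable
  S \ del = {have(k2), open(d_hall_lab)}
  ∪ add   = {at(hall), have(k2), open(d_hall_lab)}

== RESULT ==
["at(hall)", "have(k2)", "open(d_hall_lab)"]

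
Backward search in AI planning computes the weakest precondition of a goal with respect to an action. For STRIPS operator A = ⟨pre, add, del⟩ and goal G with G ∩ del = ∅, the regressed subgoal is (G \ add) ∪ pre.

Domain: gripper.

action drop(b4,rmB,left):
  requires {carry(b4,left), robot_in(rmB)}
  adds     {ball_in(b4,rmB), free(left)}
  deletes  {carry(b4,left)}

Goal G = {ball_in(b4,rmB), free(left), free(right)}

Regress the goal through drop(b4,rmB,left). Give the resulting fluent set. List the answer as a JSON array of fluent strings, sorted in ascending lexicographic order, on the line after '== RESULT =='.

Compute (G \ add) ∪ pre:
  G ∩ del = {}  (empty — regression defined)
  G \ add = {ball_in(b4,rmB), free(left), free(right)} \ {ball_in(b4,rmB), free(left)} = {free(right)}
  ∪ pre   = {free(right)} ∪ {carry(b4,left), robot_in(rmB)}
          = {carry(b4,left), free(right), robot_in(rmB)}

== RESULT ==
["carry(b4,left)", "free(right)", "robot_in(rmB)"]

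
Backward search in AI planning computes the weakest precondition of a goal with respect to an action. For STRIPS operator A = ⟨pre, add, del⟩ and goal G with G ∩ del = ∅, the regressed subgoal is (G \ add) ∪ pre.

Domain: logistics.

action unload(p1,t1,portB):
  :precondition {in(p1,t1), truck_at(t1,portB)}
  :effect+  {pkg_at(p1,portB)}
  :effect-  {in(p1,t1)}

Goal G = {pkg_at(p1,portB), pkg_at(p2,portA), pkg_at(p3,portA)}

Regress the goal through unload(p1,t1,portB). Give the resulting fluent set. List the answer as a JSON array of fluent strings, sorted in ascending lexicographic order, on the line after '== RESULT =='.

Regress:
  G ∩ del = {}  (empty — regression defined)
  G \ add = {pkg_at(p1,portB), pkg_at(p2,portA), pkg_at(p3,portA)} \ {pkg_at(p1,portB)} = {pkg_at(p2,portA), pkg_at(p3,portA)}
  ∪ pre   = {pkg_at(p2,portA), pkg_at(p3,portA)} ∪ {in(p1,t1), truck_at(t1,portB)}
          = {in(p1,t1), pkg_at(p2,portA), pkg_at(p3,portA), truck_at(t1,portB)}

== RESULT ==
["in(p1,t1)", "pkg_at(p2,portA)", "pkg_at(p3,portA)", "truck_at(t1,portB)"]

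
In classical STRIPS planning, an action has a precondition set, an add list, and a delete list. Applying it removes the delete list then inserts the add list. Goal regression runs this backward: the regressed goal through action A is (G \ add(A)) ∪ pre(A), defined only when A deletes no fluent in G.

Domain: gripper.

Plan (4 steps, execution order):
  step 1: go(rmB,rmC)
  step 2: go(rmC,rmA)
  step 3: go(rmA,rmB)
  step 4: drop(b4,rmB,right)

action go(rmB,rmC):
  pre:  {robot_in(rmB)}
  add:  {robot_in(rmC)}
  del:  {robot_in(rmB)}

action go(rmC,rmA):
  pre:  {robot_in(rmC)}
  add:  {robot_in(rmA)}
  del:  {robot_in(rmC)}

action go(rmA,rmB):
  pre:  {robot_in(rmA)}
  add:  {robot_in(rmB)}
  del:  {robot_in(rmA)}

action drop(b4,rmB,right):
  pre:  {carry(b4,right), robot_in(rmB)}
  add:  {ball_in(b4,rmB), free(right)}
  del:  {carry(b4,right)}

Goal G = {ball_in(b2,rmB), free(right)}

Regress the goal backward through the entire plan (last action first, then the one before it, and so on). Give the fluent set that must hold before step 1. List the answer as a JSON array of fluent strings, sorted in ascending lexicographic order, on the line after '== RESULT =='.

Work backward from the goal:
  through step 4 (drop(b4,rmB,right)): drop {free(right)}, keep {ball_in(b2,rmB)}, require {carry(b4,right), robot_in(rmB)}
    → {ball_in(b2,rmB), carry(b4,right), robot_in(rmB)}
  through step 3 (go(rmA,rmB)): drop {robot_in(rmB)}, keep {ball_in(b2,rmB), carry(b4,right)}, require {robot_in(rmA)}
    → {ball_in(b2,rmB), carry(b4,right), robot_in(rmA)}
  through step 2 (go(rmC,rmA)): drop {robot_in(rmA)}, keep {ball_in(b2,rmB), carry(b4,right)}, require {robot_in(rmC)}
    → {ball_in(b2,rmB), carry(b4,right), robot_in(rmC)}
  through step 1 (go(rmB,rmC)): drop {robot_in(rmC)}, keep {ball_in(b2,rmB), carry(b4,right)}, require {robot_in(rmB)}
    → {ball_in(b2,rmB), carry(b4,right), robot_in(rmB)}

== RESULT ==
["ball_in(b2,rmB)", "carry(b4,right)", "robot_in(rmB)"]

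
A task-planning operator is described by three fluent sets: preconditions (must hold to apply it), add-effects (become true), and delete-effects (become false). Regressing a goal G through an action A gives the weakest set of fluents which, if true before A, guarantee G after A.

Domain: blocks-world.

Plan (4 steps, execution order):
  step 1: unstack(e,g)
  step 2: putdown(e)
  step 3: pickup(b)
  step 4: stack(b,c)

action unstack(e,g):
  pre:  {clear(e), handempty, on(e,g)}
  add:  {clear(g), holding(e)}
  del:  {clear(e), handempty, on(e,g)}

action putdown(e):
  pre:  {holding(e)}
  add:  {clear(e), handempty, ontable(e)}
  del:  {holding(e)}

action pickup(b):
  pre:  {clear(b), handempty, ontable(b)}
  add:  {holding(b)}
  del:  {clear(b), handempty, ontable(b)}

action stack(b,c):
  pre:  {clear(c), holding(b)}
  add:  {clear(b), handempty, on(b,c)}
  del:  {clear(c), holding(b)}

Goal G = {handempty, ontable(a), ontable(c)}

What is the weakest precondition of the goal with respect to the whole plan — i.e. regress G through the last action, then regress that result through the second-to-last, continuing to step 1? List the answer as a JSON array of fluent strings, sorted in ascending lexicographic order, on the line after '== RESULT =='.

Regress step by step:
  through step 4 (stack(b,c)): drop {handempty}, keep {ontable(a), ontable(c)}, require {clear(c), holding(b)}
    → {clear(c), holding(b), ontable(a), ontable(c)}
  through step 3 (pickup(b)): drop {holding(b)}, keep {clear(c), ontable(a), ontable(c)}, require {clear(b), handempty, ontable(b)}
    → {clear(b), clear(c), handempty, ontable(a), ontable(b), ontable(c)}
  through step 2 (putdown(e)): drop {handempty}, keep {clear(b), clear(c), ontable(a), ontable(b), ontable(c)}, require {holding(e)}
    → {clear(b), clear(c), holding(e), ontable(a), ontable(b), ontable(c)}
  through step 1 (unstack(e,g)): drop {holding(e)}, keep {clear(b), clear(c), ontable(a), ontable(b), ontable(c)}, require {clear(e), handempty, on(e,g)}
    → {clear(b), clear(c), clear(e), handempty, on(e,g), ontable(a), ontable(b), ontable(c)}

== RESULT ==
["clear(b)", "clear(c)", "clear(e)", "handempty", "on(e,g)", "ontable(a)", "ontable(b)", "ontable(c)"]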